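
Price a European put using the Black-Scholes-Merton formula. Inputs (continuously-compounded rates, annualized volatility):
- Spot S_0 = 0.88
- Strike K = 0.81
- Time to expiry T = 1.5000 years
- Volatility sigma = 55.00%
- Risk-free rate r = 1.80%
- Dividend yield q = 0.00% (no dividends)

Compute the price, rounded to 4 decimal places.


Answer: Price = 0.1770

Derivation:
d1 = (ln(S/K) + (r - q + 0.5*sigma^2) * T) / (sigma * sqrt(T)) = 0.49993738
d2 = d1 - sigma * sqrt(T) = -0.17367230
exp(-rT) = 0.97336124; exp(-qT) = 1.00000000
P = K * exp(-rT) * N(-d2) - S_0 * exp(-qT) * N(-d1)
N(-d1) = 0.30855958; N(-d2) = 0.56893849
P = 0.8100 * 0.97336124 * 0.56893849 - 0.8800 * 1.00000000 * 0.30855958 = 0.1770


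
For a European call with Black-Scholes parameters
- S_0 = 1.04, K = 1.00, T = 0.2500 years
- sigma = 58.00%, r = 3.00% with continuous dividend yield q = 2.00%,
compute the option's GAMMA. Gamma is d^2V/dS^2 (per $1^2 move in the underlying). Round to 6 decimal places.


Answer: Gamma = 1.262374

Derivation:
d1 = 0.2888645281; d2 = -0.0011354719
phi(d1) = 0.3826403018; exp(-qT) = 0.9950124792; exp(-rT) = 0.9925280548
Gamma = exp(-qT) * phi(d1) / (S * sigma * sqrt(T)) = 0.9950124792 * 0.3826403018 / (1.0400 * 0.5800 * 0.5000000000) = 1.262374


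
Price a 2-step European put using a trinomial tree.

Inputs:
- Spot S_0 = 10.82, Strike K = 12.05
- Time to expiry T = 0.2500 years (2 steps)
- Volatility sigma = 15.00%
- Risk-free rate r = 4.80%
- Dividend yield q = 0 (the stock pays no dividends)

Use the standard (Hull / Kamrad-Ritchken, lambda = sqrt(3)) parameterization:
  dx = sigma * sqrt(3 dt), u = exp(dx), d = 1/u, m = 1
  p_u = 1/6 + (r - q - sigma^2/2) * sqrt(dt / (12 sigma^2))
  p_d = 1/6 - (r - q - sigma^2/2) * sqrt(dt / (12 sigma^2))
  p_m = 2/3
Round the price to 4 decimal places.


Answer: Price = V(0,0) = 1.1211

Derivation:
dt = T/N = 0.125000; dx = sigma*sqrt(3*dt) = 0.091856
u = exp(dx) = 1.096207; d = 1/u = 0.912237
p_u = 0.191672, p_m = 0.666667, p_d = 0.141661
Discount per step: exp(-r*dt) = 0.994018
Stock lattice S(k, j) with j the centered position index:
  k=0: S(0,+0) = 10.8200
  k=1: S(1,-1) = 9.8704; S(1,+0) = 10.8200; S(1,+1) = 11.8610
  k=2: S(2,-2) = 9.0041; S(2,-1) = 9.8704; S(2,+0) = 10.8200; S(2,+1) = 11.8610; S(2,+2) = 13.0021
Terminal payoffs V(N, j) = max(K - S_T, 0):
  V(2,-2) = 3.045859; V(2,-1) = 2.179600; V(2,+0) = 1.230000; V(2,+1) = 0.189042; V(2,+2) = 0.000000
Backward induction: V(k, j) = exp(-r*dt) * [p_u * V(k+1, j+1) + p_m * V(k+1, j) + p_d * V(k+1, j-1)]
  V(1,-1) = exp(-r*dt) * [p_u*1.230000 + p_m*2.179600 + p_d*3.045859] = 2.107620
  V(1,+0) = exp(-r*dt) * [p_u*0.189042 + p_m*1.230000 + p_d*2.179600] = 1.158030
  V(1,+1) = exp(-r*dt) * [p_u*0.000000 + p_m*0.189042 + p_d*1.230000] = 0.298476
  V(0,+0) = exp(-r*dt) * [p_u*0.298476 + p_m*1.158030 + p_d*2.107620] = 1.121052


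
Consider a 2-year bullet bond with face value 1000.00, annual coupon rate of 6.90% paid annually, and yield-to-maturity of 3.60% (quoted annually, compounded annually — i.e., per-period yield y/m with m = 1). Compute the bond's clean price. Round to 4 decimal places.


Answer: Price = 1062.5997

Derivation:
Coupon per period c = face * coupon_rate / m = 69.000000
Periods per year m = 1; per-period yield y/m = 0.036000
Number of cashflows N = 2
Cashflows (t years, CF_t, discount factor 1/(1+y/m)^(m*t), PV):
  t = 1.0000: CF_t = 69.000000, DF = 0.965251, PV = 66.602317
  t = 2.0000: CF_t = 1069.000000, DF = 0.931709, PV = 995.997376
Price P = sum_t PV_t = 1062.599693


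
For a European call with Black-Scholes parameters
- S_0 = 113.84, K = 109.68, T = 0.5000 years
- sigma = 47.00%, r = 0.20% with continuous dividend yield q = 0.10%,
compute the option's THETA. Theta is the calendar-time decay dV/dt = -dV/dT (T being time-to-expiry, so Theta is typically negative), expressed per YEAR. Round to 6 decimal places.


d1 = 0.2796890720; d2 = -0.0526511152
phi(d1) = 0.3836396718; exp(-qT) = 0.9995001250; exp(-rT) = 0.9990004998
Theta = -S*exp(-qT)*phi(d1)*sigma/(2*sqrt(T)) - r*K*exp(-rT)*N(d2) + q*S*exp(-qT)*N(d1)
N(d1) = 0.6101419684; N(d2) = 0.4790049447; sqrt(T) = 0.7071067812
Term 1 = -113.8400 * 0.9995001250 * 0.3836396718 * 0.4700 / (2 * 0.7071067812) = -14.5072171142
Term 2 = -0.0020 * 109.6800 * 0.9990004998 * 0.4790049447 = -0.1049695027
Term 3 = 0.0010 * 113.8400 * 0.9995001250 * 0.6101419684 = 0.0694238411
Theta = -14.5072171142 + (-0.1049695027) + (0.0694238411) = -14.542763

Answer: Theta = -14.542763


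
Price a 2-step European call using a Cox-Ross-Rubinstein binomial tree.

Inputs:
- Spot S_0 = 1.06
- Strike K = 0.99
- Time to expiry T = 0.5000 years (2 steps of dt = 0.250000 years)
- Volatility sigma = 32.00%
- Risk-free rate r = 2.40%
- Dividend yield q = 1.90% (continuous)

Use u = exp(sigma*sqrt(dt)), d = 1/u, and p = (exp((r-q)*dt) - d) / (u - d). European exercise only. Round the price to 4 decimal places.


dt = T/N = 0.250000
u = exp(sigma*sqrt(dt)) = 1.173511; d = 1/u = 0.852144
p = (exp((r-q)*dt) - d) / (u - d) = 0.463977
Discount per step: exp(-r*dt) = 0.994018
Stock lattice S(k, i) with i counting down-moves:
  k=0: S(0,0) = 1.0600
  k=1: S(1,0) = 1.2439; S(1,1) = 0.9033
  k=2: S(2,0) = 1.4598; S(2,1) = 1.0600; S(2,2) = 0.7697
Terminal payoffs V(N, i) = max(S_T - K, 0):
  V(2,0) = 0.469755; V(2,1) = 0.070000; V(2,2) = 0.000000
Backward induction: V(k, i) = exp(-r*dt) * [p * V(k+1, i) + (1-p) * V(k+1, i+1)].
  V(1,0) = exp(-r*dt) * [p*0.469755 + (1-p)*0.070000] = 0.253949
  V(1,1) = exp(-r*dt) * [p*0.070000 + (1-p)*0.000000] = 0.032284
  V(0,0) = exp(-r*dt) * [p*0.253949 + (1-p)*0.032284] = 0.134323

Answer: Price = V(0,0) = 0.1343


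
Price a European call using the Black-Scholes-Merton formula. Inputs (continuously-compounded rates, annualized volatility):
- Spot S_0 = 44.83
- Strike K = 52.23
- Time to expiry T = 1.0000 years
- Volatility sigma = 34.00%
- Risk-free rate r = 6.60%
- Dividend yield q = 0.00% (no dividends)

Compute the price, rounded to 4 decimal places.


Answer: Price = 4.4967

Derivation:
d1 = (ln(S/K) + (r - q + 0.5*sigma^2) * T) / (sigma * sqrt(T)) = -0.08523378
d2 = d1 - sigma * sqrt(T) = -0.42523378
exp(-rT) = 0.93613086; exp(-qT) = 1.00000000
C = S_0 * exp(-qT) * N(d1) - K * exp(-rT) * N(d2)
N(d1) = 0.46603777; N(d2) = 0.33533313
C = 44.8300 * 1.00000000 * 0.46603777 - 52.2300 * 0.93613086 * 0.33533313 = 4.4967


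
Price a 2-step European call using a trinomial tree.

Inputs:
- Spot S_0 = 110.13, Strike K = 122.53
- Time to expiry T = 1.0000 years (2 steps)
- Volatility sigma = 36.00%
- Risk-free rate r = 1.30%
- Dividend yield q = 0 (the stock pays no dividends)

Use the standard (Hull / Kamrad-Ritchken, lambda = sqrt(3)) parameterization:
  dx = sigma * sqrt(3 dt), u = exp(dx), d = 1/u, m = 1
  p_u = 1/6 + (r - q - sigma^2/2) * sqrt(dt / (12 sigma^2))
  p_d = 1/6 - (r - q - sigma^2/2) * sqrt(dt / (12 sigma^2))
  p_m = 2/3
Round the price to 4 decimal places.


dt = T/N = 0.500000; dx = sigma*sqrt(3*dt) = 0.440908
u = exp(dx) = 1.554118; d = 1/u = 0.643452
p_u = 0.137295, p_m = 0.666667, p_d = 0.196038
Discount per step: exp(-r*dt) = 0.993521
Stock lattice S(k, j) with j the centered position index:
  k=0: S(0,+0) = 110.1300
  k=1: S(1,-1) = 70.8633; S(1,+0) = 110.1300; S(1,+1) = 171.1550
  k=2: S(2,-2) = 45.5971; S(2,-1) = 70.8633; S(2,+0) = 110.1300; S(2,+1) = 171.1550; S(2,+2) = 265.9951
Terminal payoffs V(N, j) = max(S_T - K, 0):
  V(2,-2) = 0.000000; V(2,-1) = 0.000000; V(2,+0) = 0.000000; V(2,+1) = 48.625010; V(2,+2) = 143.465075
Backward induction: V(k, j) = exp(-r*dt) * [p_u * V(k+1, j+1) + p_m * V(k+1, j) + p_d * V(k+1, j-1)]
  V(1,-1) = exp(-r*dt) * [p_u*0.000000 + p_m*0.000000 + p_d*0.000000] = 0.000000
  V(1,+0) = exp(-r*dt) * [p_u*48.625010 + p_m*0.000000 + p_d*0.000000] = 6.632740
  V(1,+1) = exp(-r*dt) * [p_u*143.465075 + p_m*48.625010 + p_d*0.000000] = 51.776138
  V(0,+0) = exp(-r*dt) * [p_u*51.776138 + p_m*6.632740 + p_d*0.000000] = 11.455751

Answer: Price = V(0,0) = 11.4558


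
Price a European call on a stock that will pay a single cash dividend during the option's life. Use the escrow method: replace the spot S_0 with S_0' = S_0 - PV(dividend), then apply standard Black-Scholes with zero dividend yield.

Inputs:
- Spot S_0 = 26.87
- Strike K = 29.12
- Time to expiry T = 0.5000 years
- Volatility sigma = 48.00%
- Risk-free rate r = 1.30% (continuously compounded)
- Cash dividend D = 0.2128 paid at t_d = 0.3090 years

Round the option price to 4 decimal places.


PV(D) = D * exp(-r * t_d) = 0.2128 * 0.99599106 = 0.21194690
S_0' = S_0 - PV(D) = 26.8700 - 0.21194690 = 26.65805310
d1 = (ln(S_0'/K) + (r + sigma^2/2)*T) / (sigma*sqrt(T)) = -0.07139992
d2 = d1 - sigma*sqrt(T) = -0.41081118
exp(-rT) = 0.99352108
N(d1) = 0.47153973; N(d2) = 0.34060550
C = S_0' * N(d1) - K * exp(-rT) * N(d2) = 26.65805310 * 0.47153973 - 29.1200 * 0.99352108 * 0.34060550 = 2.7162

Answer: Price = 2.7162


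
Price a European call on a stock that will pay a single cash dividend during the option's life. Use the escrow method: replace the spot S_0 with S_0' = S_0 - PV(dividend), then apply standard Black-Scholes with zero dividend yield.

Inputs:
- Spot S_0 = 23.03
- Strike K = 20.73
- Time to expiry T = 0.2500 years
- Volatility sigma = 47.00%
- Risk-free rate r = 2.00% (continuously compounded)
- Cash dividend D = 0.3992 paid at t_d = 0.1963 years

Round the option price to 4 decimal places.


PV(D) = D * exp(-r * t_d) = 0.3992 * 0.99608170 = 0.39763581
S_0' = S_0 - PV(D) = 23.0300 - 0.39763581 = 22.63236419
d1 = (ln(S_0'/K) + (r + sigma^2/2)*T) / (sigma*sqrt(T)) = 0.51238936
d2 = d1 - sigma*sqrt(T) = 0.27738936
exp(-rT) = 0.99501248
N(d1) = 0.69581073; N(d2) = 0.60925942
C = S_0' * N(d1) - K * exp(-rT) * N(d2) = 22.63236419 * 0.69581073 - 20.7300 * 0.99501248 * 0.60925942 = 3.1809

Answer: Price = 3.1809


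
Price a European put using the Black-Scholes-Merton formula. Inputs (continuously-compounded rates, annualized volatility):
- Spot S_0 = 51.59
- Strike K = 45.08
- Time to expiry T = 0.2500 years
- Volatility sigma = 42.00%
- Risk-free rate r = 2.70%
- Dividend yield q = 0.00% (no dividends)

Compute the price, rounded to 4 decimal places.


Answer: Price = 1.5009

Derivation:
d1 = (ln(S/K) + (r - q + 0.5*sigma^2) * T) / (sigma * sqrt(T)) = 0.77947222
d2 = d1 - sigma * sqrt(T) = 0.56947222
exp(-rT) = 0.99327273; exp(-qT) = 1.00000000
P = K * exp(-rT) * N(-d2) - S_0 * exp(-qT) * N(-d1)
N(-d1) = 0.21785080; N(-d2) = 0.28451786
P = 45.0800 * 0.99327273 * 0.28451786 - 51.5900 * 1.00000000 * 0.21785080 = 1.5009


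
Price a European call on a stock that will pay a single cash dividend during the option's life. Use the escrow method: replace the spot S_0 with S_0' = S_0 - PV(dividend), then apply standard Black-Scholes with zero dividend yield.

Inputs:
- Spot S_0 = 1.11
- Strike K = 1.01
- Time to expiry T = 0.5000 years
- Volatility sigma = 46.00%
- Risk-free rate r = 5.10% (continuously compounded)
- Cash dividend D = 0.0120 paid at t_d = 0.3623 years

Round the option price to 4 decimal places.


Answer: Price = 0.1988

Derivation:
PV(D) = D * exp(-r * t_d) = 0.0120 * 0.98169236 = 0.01178031
S_0' = S_0 - PV(D) = 1.1100 - 0.01178031 = 1.09821969
d1 = (ln(S_0'/K) + (r + sigma^2/2)*T) / (sigma*sqrt(T)) = 0.49847977
d2 = d1 - sigma*sqrt(T) = 0.17321065
exp(-rT) = 0.97482238
N(d1) = 0.69092704; N(d2) = 0.56875707
C = S_0' * N(d1) - K * exp(-rT) * N(d2) = 1.09821969 * 0.69092704 - 1.0100 * 0.97482238 * 0.56875707 = 0.1988


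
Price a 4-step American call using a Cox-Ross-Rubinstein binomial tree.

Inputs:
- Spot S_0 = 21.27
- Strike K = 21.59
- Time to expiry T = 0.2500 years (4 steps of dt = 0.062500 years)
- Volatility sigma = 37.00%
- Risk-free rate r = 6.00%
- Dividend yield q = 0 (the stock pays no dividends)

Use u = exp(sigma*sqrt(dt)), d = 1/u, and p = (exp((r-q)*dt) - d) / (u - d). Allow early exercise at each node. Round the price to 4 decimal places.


Answer: Price = V(0,0) = 1.5285

Derivation:
dt = T/N = 0.062500
u = exp(sigma*sqrt(dt)) = 1.096913; d = 1/u = 0.911649
p = (exp((r-q)*dt) - d) / (u - d) = 0.497171
Discount per step: exp(-r*dt) = 0.996257
Stock lattice S(k, i) with i counting down-moves:
  k=0: S(0,0) = 21.2700
  k=1: S(1,0) = 23.3313; S(1,1) = 19.3908
  k=2: S(2,0) = 25.5925; S(2,1) = 21.2700; S(2,2) = 17.6776
  k=3: S(3,0) = 28.0727; S(3,1) = 23.3313; S(3,2) = 19.3908; S(3,3) = 16.1158
  k=4: S(4,0) = 30.7933; S(4,1) = 25.5925; S(4,2) = 21.2700; S(4,3) = 17.6776; S(4,4) = 14.6919
Terminal payoffs V(N, i) = max(S_T - K, 0):
  V(4,0) = 9.203315; V(4,1) = 4.002456; V(4,2) = 0.000000; V(4,3) = 0.000000; V(4,4) = 0.000000
Backward induction: V(k, i) = exp(-r*dt) * [p * V(k+1, i) + (1-p) * V(k+1, i+1)]; then take max(V_cont, immediate exercise) for American.
  V(3,0) = exp(-r*dt) * [p*9.203315 + (1-p)*4.002456] = 6.563512; exercise = 6.482702; V(3,0) = max -> 6.563512
  V(3,1) = exp(-r*dt) * [p*4.002456 + (1-p)*0.000000] = 1.982456; exercise = 1.741343; V(3,1) = max -> 1.982456
  V(3,2) = exp(-r*dt) * [p*0.000000 + (1-p)*0.000000] = 0.000000; exercise = 0.000000; V(3,2) = max -> 0.000000
  V(3,3) = exp(-r*dt) * [p*0.000000 + (1-p)*0.000000] = 0.000000; exercise = 0.000000; V(3,3) = max -> 0.000000
  V(2,0) = exp(-r*dt) * [p*6.563512 + (1-p)*1.982456] = 4.244079; exercise = 4.002456; V(2,0) = max -> 4.244079
  V(2,1) = exp(-r*dt) * [p*1.982456 + (1-p)*0.000000] = 0.981930; exercise = 0.000000; V(2,1) = max -> 0.981930
  V(2,2) = exp(-r*dt) * [p*0.000000 + (1-p)*0.000000] = 0.000000; exercise = 0.000000; V(2,2) = max -> 0.000000
  V(1,0) = exp(-r*dt) * [p*4.244079 + (1-p)*0.981930] = 2.594030; exercise = 1.741343; V(1,0) = max -> 2.594030
  V(1,1) = exp(-r*dt) * [p*0.981930 + (1-p)*0.000000] = 0.486360; exercise = 0.000000; V(1,1) = max -> 0.486360
  V(0,0) = exp(-r*dt) * [p*2.594030 + (1-p)*0.486360] = 1.528489; exercise = 0.000000; V(0,0) = max -> 1.528489


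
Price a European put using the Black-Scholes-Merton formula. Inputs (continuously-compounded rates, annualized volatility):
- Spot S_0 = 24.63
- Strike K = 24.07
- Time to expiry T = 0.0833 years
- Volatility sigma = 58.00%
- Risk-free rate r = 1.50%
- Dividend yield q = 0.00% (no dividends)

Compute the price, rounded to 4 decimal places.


d1 = (ln(S/K) + (r - q + 0.5*sigma^2) * T) / (sigma * sqrt(T)) = 0.22855411
d2 = d1 - sigma * sqrt(T) = 0.06115602
exp(-rT) = 0.99875128; exp(-qT) = 1.00000000
P = K * exp(-rT) * N(-d2) - S_0 * exp(-qT) * N(-d1)
N(-d1) = 0.40960775; N(-d2) = 0.47561748
P = 24.0700 * 0.99875128 * 0.47561748 - 24.6300 * 1.00000000 * 0.40960775 = 1.3452

Answer: Price = 1.3452


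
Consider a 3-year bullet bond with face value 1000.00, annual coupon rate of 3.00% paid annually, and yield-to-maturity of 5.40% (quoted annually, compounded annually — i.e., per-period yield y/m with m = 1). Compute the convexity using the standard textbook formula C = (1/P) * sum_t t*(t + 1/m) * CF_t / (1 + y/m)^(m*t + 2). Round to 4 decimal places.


Answer: Convexity = 10.3719

Derivation:
Coupon per period c = face * coupon_rate / m = 30.000000
Periods per year m = 1; per-period yield y/m = 0.054000
Number of cashflows N = 3
Cashflows (t years, CF_t, discount factor 1/(1+y/m)^(m*t), PV):
  t = 1.0000: CF_t = 30.000000, DF = 0.948767, PV = 28.462998
  t = 2.0000: CF_t = 30.000000, DF = 0.900158, PV = 27.004742
  t = 3.0000: CF_t = 1030.000000, DF = 0.854040, PV = 879.661110
Price P = sum_t PV_t = 935.128850
Convexity numerator sum_t t*(t + 1/m) * CF_t / (1+y/m)^(m*t + 2):
  t = 1.0000: term = 51.242395
  t = 2.0000: term = 145.851218
  t = 3.0000: term = 9502.008539
Convexity = (1/P) * sum = 9699.102152 / 935.128850 = 10.371942


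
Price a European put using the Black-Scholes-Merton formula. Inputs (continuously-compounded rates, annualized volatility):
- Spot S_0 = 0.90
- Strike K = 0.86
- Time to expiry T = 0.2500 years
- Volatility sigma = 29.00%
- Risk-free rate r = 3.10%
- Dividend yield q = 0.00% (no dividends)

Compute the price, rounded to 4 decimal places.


d1 = (ln(S/K) + (r - q + 0.5*sigma^2) * T) / (sigma * sqrt(T)) = 0.43948189
d2 = d1 - sigma * sqrt(T) = 0.29448189
exp(-rT) = 0.99227995; exp(-qT) = 1.00000000
P = K * exp(-rT) * N(-d2) - S_0 * exp(-qT) * N(-d1)
N(-d1) = 0.33015620; N(-d2) = 0.38419485
P = 0.8600 * 0.99227995 * 0.38419485 - 0.9000 * 1.00000000 * 0.33015620 = 0.0307

Answer: Price = 0.0307


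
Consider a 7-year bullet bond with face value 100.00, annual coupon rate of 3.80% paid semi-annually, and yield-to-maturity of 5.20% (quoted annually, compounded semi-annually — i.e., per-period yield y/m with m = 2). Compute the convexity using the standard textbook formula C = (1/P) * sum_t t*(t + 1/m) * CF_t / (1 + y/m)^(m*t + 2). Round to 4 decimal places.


Answer: Convexity = 42.0839

Derivation:
Coupon per period c = face * coupon_rate / m = 1.900000
Periods per year m = 2; per-period yield y/m = 0.026000
Number of cashflows N = 14
Cashflows (t years, CF_t, discount factor 1/(1+y/m)^(m*t), PV):
  t = 0.5000: CF_t = 1.900000, DF = 0.974659, PV = 1.851852
  t = 1.0000: CF_t = 1.900000, DF = 0.949960, PV = 1.804924
  t = 1.5000: CF_t = 1.900000, DF = 0.925887, PV = 1.759185
  t = 2.0000: CF_t = 1.900000, DF = 0.902424, PV = 1.714605
  t = 2.5000: CF_t = 1.900000, DF = 0.879555, PV = 1.671155
  t = 3.0000: CF_t = 1.900000, DF = 0.857266, PV = 1.628806
  t = 3.5000: CF_t = 1.900000, DF = 0.835542, PV = 1.587530
  t = 4.0000: CF_t = 1.900000, DF = 0.814369, PV = 1.547301
  t = 4.5000: CF_t = 1.900000, DF = 0.793732, PV = 1.508090
  t = 5.0000: CF_t = 1.900000, DF = 0.773618, PV = 1.469874
  t = 5.5000: CF_t = 1.900000, DF = 0.754013, PV = 1.432625
  t = 6.0000: CF_t = 1.900000, DF = 0.734906, PV = 1.396321
  t = 6.5000: CF_t = 1.900000, DF = 0.716282, PV = 1.360937
  t = 7.0000: CF_t = 101.900000, DF = 0.698131, PV = 71.139553
Price P = sum_t PV_t = 91.872759
Convexity numerator sum_t t*(t + 1/m) * CF_t / (1+y/m)^(m*t + 2):
  t = 0.5000: term = 0.879593
  t = 1.0000: term = 2.571908
  t = 1.5000: term = 5.013466
  t = 2.0000: term = 8.144031
  t = 2.5000: term = 11.906479
  t = 3.0000: term = 16.246657
  t = 3.5000: term = 21.113265
  t = 4.0000: term = 26.457725
  t = 4.5000: term = 32.234070
  t = 5.0000: term = 38.398828
  t = 5.5000: term = 44.910910
  t = 6.0000: term = 51.731510
  t = 6.5000: term = 58.824004
  t = 7.0000: term = 3547.935492
Convexity = (1/P) * sum = 3866.367938 / 91.872759 = 42.083943


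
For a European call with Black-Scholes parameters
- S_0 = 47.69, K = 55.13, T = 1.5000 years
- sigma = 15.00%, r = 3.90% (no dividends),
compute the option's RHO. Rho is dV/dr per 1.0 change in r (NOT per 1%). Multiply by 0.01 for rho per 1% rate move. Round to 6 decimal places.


d1 = -0.3788397182; d2 = -0.5625514489
phi(d1) = 0.3713173099; exp(-qT) = 1.0000000000; exp(-rT) = 0.9431782404
N(d2) = 0.2868701802
Rho = K*T*exp(-rT)*N(d2) = 55.1300 * 1.5000 * 0.9431782404 * 0.2868701802 = 22.374762

Answer: Rho = 22.374762


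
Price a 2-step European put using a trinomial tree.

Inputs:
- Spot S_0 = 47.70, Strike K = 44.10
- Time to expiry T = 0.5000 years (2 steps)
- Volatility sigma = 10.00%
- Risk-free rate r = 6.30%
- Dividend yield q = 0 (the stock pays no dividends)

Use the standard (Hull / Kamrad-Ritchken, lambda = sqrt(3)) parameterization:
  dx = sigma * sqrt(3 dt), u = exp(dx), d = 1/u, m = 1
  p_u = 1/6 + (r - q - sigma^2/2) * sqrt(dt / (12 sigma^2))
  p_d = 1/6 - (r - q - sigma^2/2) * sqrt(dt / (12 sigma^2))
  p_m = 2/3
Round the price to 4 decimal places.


dt = T/N = 0.250000; dx = sigma*sqrt(3*dt) = 0.086603
u = exp(dx) = 1.090463; d = 1/u = 0.917042
p_u = 0.250382, p_m = 0.666667, p_d = 0.082951
Discount per step: exp(-r*dt) = 0.984373
Stock lattice S(k, j) with j the centered position index:
  k=0: S(0,+0) = 47.7000
  k=1: S(1,-1) = 43.7429; S(1,+0) = 47.7000; S(1,+1) = 52.0151
  k=2: S(2,-2) = 40.1140; S(2,-1) = 43.7429; S(2,+0) = 47.7000; S(2,+1) = 52.0151; S(2,+2) = 56.7205
Terminal payoffs V(N, j) = max(K - S_T, 0):
  V(2,-2) = 3.985963; V(2,-1) = 0.357120; V(2,+0) = 0.000000; V(2,+1) = 0.000000; V(2,+2) = 0.000000
Backward induction: V(k, j) = exp(-r*dt) * [p_u * V(k+1, j+1) + p_m * V(k+1, j) + p_d * V(k+1, j-1)]
  V(1,-1) = exp(-r*dt) * [p_u*0.000000 + p_m*0.357120 + p_d*3.985963] = 0.559832
  V(1,+0) = exp(-r*dt) * [p_u*0.000000 + p_m*0.000000 + p_d*0.357120] = 0.029161
  V(1,+1) = exp(-r*dt) * [p_u*0.000000 + p_m*0.000000 + p_d*0.000000] = 0.000000
  V(0,+0) = exp(-r*dt) * [p_u*0.000000 + p_m*0.029161 + p_d*0.559832] = 0.064849

Answer: Price = V(0,0) = 0.0648


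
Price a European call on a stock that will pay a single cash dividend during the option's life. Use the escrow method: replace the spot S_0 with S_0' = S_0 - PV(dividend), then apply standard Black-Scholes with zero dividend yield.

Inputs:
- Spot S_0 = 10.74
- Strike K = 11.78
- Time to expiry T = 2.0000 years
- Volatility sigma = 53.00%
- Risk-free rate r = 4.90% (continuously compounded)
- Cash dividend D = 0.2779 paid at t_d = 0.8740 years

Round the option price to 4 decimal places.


PV(D) = D * exp(-r * t_d) = 0.2779 * 0.95807808 = 0.26624990
S_0' = S_0 - PV(D) = 10.7400 - 0.26624990 = 10.47375010
d1 = (ln(S_0'/K) + (r + sigma^2/2)*T) / (sigma*sqrt(T)) = 0.34870899
d2 = d1 - sigma*sqrt(T) = -0.40082420
exp(-rT) = 0.90664890
N(d1) = 0.63634610; N(d2) = 0.34427478
C = S_0' * N(d1) - K * exp(-rT) * N(d2) = 10.47375010 * 0.63634610 - 11.7800 * 0.90664890 * 0.34427478 = 2.9880

Answer: Price = 2.9880


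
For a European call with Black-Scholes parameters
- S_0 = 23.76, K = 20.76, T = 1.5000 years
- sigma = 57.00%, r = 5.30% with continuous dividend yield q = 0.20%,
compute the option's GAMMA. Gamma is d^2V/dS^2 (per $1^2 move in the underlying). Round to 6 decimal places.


Answer: Gamma = 0.019388

Derivation:
d1 = 0.6519803070; d2 = -0.0461242697
phi(d1) = 0.3225562648; exp(-qT) = 0.9970044955; exp(-rT) = 0.9235780200
Gamma = exp(-qT) * phi(d1) / (S * sigma * sqrt(T)) = 0.9970044955 * 0.3225562648 / (23.7600 * 0.5700 * 1.2247448714) = 0.019388


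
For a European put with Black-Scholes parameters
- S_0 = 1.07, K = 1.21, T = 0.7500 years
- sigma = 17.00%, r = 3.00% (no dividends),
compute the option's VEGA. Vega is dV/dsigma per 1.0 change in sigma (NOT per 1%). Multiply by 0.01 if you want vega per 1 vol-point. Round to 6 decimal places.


Answer: Vega = 0.307151

Derivation:
d1 = -0.6087595579; d2 = -0.7559838766
phi(d1) = 0.3314651401; exp(-qT) = 1.0000000000; exp(-rT) = 0.9777512372
Vega = S * exp(-qT) * phi(d1) * sqrt(T) = 1.0700 * 1.0000000000 * 0.3314651401 * 0.8660254038 = 0.307151


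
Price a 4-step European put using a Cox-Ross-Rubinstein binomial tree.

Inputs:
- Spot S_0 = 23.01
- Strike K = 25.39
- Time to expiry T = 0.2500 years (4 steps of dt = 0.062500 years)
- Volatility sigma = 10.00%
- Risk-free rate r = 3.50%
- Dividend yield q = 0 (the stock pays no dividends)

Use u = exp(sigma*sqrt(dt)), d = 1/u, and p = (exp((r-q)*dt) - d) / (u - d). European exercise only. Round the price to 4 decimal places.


Answer: Price = V(0,0) = 2.1621

Derivation:
dt = T/N = 0.062500
u = exp(sigma*sqrt(dt)) = 1.025315; d = 1/u = 0.975310
p = (exp((r-q)*dt) - d) / (u - d) = 0.537544
Discount per step: exp(-r*dt) = 0.997815
Stock lattice S(k, i) with i counting down-moves:
  k=0: S(0,0) = 23.0100
  k=1: S(1,0) = 23.5925; S(1,1) = 22.4419
  k=2: S(2,0) = 24.1897; S(2,1) = 23.0100; S(2,2) = 21.8878
  k=3: S(3,0) = 24.8021; S(3,1) = 23.5925; S(3,2) = 22.4419; S(3,3) = 21.3474
  k=4: S(4,0) = 25.4300; S(4,1) = 24.1897; S(4,2) = 23.0100; S(4,3) = 21.8878; S(4,4) = 20.8203
Terminal payoffs V(N, i) = max(K - S_T, 0):
  V(4,0) = 0.000000; V(4,1) = 1.200252; V(4,2) = 2.380000; V(4,3) = 3.502211; V(4,4) = 4.569691
Backward induction: V(k, i) = exp(-r*dt) * [p * V(k+1, i) + (1-p) * V(k+1, i+1)].
  V(3,0) = exp(-r*dt) * [p*0.000000 + (1-p)*1.200252] = 0.553851
  V(3,1) = exp(-r*dt) * [p*1.200252 + (1-p)*2.380000] = 1.742019
  V(3,2) = exp(-r*dt) * [p*2.380000 + (1-p)*3.502211] = 2.892639
  V(3,3) = exp(-r*dt) * [p*3.502211 + (1-p)*4.569691] = 3.987142
  V(2,0) = exp(-r*dt) * [p*0.553851 + (1-p)*1.742019] = 1.100916
  V(2,1) = exp(-r*dt) * [p*1.742019 + (1-p)*2.892639] = 2.269161
  V(2,2) = exp(-r*dt) * [p*2.892639 + (1-p)*3.987142] = 3.391372
  V(1,0) = exp(-r*dt) * [p*1.100916 + (1-p)*2.269161] = 1.637592
  V(1,1) = exp(-r*dt) * [p*2.269161 + (1-p)*3.391372] = 2.782043
  V(0,0) = exp(-r*dt) * [p*1.637592 + (1-p)*2.782043] = 2.162116


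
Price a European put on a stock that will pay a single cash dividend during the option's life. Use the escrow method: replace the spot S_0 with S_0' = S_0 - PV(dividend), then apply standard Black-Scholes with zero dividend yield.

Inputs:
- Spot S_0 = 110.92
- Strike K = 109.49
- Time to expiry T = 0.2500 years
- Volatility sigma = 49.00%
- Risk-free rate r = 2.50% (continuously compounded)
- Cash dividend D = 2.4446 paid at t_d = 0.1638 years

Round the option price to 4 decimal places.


PV(D) = D * exp(-r * t_d) = 2.4446 * 0.99591337 = 2.43460983
S_0' = S_0 - PV(D) = 110.9200 - 2.43460983 = 108.48539017
d1 = (ln(S_0'/K) + (r + sigma^2/2)*T) / (sigma*sqrt(T)) = 0.11038690
d2 = d1 - sigma*sqrt(T) = -0.13461310
exp(-rT) = 0.99376949
N(-d1) = 0.45605127; N(-d2) = 0.55354111
P = K * exp(-rT) * N(-d2) - S_0' * N(-d1) = 109.4900 * 0.99376949 * 0.55354111 - 108.48539017 * 0.45605127 = 10.7547

Answer: Price = 10.7547


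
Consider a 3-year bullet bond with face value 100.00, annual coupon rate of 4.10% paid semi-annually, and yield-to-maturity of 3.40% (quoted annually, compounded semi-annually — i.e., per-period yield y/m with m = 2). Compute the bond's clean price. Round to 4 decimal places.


Answer: Price = 101.9805

Derivation:
Coupon per period c = face * coupon_rate / m = 2.050000
Periods per year m = 2; per-period yield y/m = 0.017000
Number of cashflows N = 6
Cashflows (t years, CF_t, discount factor 1/(1+y/m)^(m*t), PV):
  t = 0.5000: CF_t = 2.050000, DF = 0.983284, PV = 2.015733
  t = 1.0000: CF_t = 2.050000, DF = 0.966848, PV = 1.982038
  t = 1.5000: CF_t = 2.050000, DF = 0.950686, PV = 1.948906
  t = 2.0000: CF_t = 2.050000, DF = 0.934795, PV = 1.916329
  t = 2.5000: CF_t = 2.050000, DF = 0.919169, PV = 1.884296
  t = 3.0000: CF_t = 102.050000, DF = 0.903804, PV = 92.233203
Price P = sum_t PV_t = 101.980505


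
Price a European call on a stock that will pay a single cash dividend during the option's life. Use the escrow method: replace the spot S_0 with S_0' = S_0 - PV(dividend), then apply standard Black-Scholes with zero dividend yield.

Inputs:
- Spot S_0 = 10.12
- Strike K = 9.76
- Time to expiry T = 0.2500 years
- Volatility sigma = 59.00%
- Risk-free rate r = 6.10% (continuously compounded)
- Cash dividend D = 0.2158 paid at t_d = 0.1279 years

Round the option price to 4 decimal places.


PV(D) = D * exp(-r * t_d) = 0.2158 * 0.99222846 = 0.21412290
S_0' = S_0 - PV(D) = 10.1200 - 0.21412290 = 9.90587710
d1 = (ln(S_0'/K) + (r + sigma^2/2)*T) / (sigma*sqrt(T)) = 0.24948585
d2 = d1 - sigma*sqrt(T) = -0.04551415
exp(-rT) = 0.98486569
N(d1) = 0.59850751; N(d2) = 0.48184875
C = S_0' * N(d1) - K * exp(-rT) * N(d2) = 9.90587710 * 0.59850751 - 9.7600 * 0.98486569 * 0.48184875 = 1.2971

Answer: Price = 1.2971


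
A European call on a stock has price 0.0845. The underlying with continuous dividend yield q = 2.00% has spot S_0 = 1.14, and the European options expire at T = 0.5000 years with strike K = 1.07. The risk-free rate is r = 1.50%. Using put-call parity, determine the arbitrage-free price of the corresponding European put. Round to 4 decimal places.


Answer: Put price = 0.0178

Derivation:
Put-call parity: C - P = S_0 * exp(-qT) - K * exp(-rT).
S_0 * exp(-qT) = 1.1400 * 0.99004983 = 1.12865681
K * exp(-rT) = 1.0700 * 0.99252805 = 1.06200502
P = C - S*exp(-qT) + K*exp(-rT)
P = 0.0845 - 1.12865681 + 1.06200502 = 0.0178


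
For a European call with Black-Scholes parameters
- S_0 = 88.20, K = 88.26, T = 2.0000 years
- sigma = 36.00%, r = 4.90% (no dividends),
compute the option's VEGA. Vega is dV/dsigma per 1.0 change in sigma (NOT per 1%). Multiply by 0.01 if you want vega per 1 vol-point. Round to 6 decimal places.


d1 = 0.4457128942; d2 = -0.0634039882
phi(d1) = 0.3612198421; exp(-qT) = 1.0000000000; exp(-rT) = 0.9066489038
Vega = S * exp(-qT) * phi(d1) * sqrt(T) = 88.2000 * 1.0000000000 * 0.3612198421 * 1.4142135624 = 45.056264

Answer: Vega = 45.056264


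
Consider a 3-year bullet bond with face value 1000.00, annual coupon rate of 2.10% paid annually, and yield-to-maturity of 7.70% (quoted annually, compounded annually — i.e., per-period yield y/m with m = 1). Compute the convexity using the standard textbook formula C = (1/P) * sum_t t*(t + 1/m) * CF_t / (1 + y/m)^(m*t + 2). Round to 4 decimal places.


Coupon per period c = face * coupon_rate / m = 21.000000
Periods per year m = 1; per-period yield y/m = 0.077000
Number of cashflows N = 3
Cashflows (t years, CF_t, discount factor 1/(1+y/m)^(m*t), PV):
  t = 1.0000: CF_t = 21.000000, DF = 0.928505, PV = 19.498607
  t = 2.0000: CF_t = 21.000000, DF = 0.862122, PV = 18.104556
  t = 3.0000: CF_t = 1021.000000, DF = 0.800484, PV = 817.294605
Price P = sum_t PV_t = 854.897769
Convexity numerator sum_t t*(t + 1/m) * CF_t / (1+y/m)^(m*t + 2):
  t = 1.0000: term = 33.620346
  t = 2.0000: term = 93.649989
  t = 3.0000: term = 8455.289299
Convexity = (1/P) * sum = 8582.559635 / 854.897769 = 10.039282

Answer: Convexity = 10.0393


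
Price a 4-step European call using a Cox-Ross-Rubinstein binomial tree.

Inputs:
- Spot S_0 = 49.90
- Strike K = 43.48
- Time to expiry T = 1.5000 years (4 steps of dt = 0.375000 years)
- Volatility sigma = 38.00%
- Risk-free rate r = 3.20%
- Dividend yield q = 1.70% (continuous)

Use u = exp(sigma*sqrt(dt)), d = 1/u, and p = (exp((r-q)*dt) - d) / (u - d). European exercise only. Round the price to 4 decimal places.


Answer: Price = V(0,0) = 12.6383

Derivation:
dt = T/N = 0.375000
u = exp(sigma*sqrt(dt)) = 1.262005; d = 1/u = 0.792390
p = (exp((r-q)*dt) - d) / (u - d) = 0.454097
Discount per step: exp(-r*dt) = 0.988072
Stock lattice S(k, i) with i counting down-moves:
  k=0: S(0,0) = 49.9000
  k=1: S(1,0) = 62.9740; S(1,1) = 39.5403
  k=2: S(2,0) = 79.4735; S(2,1) = 49.9000; S(2,2) = 31.3313
  k=3: S(3,0) = 100.2960; S(3,1) = 62.9740; S(3,2) = 39.5403; S(3,3) = 24.8266
  k=4: S(4,0) = 126.5740; S(4,1) = 79.4735; S(4,2) = 49.9000; S(4,3) = 31.3313; S(4,4) = 19.6724
Terminal payoffs V(N, i) = max(S_T - K, 0):
  V(4,0) = 83.093998; V(4,1) = 35.993533; V(4,2) = 6.420000; V(4,3) = 0.000000; V(4,4) = 0.000000
Backward induction: V(k, i) = exp(-r*dt) * [p * V(k+1, i) + (1-p) * V(k+1, i+1)].
  V(3,0) = exp(-r*dt) * [p*83.093998 + (1-p)*35.993533] = 56.697265
  V(3,1) = exp(-r*dt) * [p*35.993533 + (1-p)*6.420000] = 19.612496
  V(3,2) = exp(-r*dt) * [p*6.420000 + (1-p)*0.000000] = 2.880531
  V(3,3) = exp(-r*dt) * [p*0.000000 + (1-p)*0.000000] = 0.000000
  V(2,0) = exp(-r*dt) * [p*56.697265 + (1-p)*19.612496] = 36.017776
  V(2,1) = exp(-r*dt) * [p*19.612496 + (1-p)*2.880531] = 10.353482
  V(2,2) = exp(-r*dt) * [p*2.880531 + (1-p)*0.000000] = 1.292439
  V(1,0) = exp(-r*dt) * [p*36.017776 + (1-p)*10.353482] = 21.745058
  V(1,1) = exp(-r*dt) * [p*10.353482 + (1-p)*1.292439] = 5.342538
  V(0,0) = exp(-r*dt) * [p*21.745058 + (1-p)*5.342538] = 12.638306


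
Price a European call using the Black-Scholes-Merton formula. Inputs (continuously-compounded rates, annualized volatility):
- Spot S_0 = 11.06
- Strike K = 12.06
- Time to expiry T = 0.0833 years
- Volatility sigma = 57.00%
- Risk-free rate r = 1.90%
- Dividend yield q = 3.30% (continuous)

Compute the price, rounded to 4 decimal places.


d1 = (ln(S/K) + (r - q + 0.5*sigma^2) * T) / (sigma * sqrt(T)) = -0.45099050
d2 = d1 - sigma * sqrt(T) = -0.61550241
exp(-rT) = 0.99841855; exp(-qT) = 0.99725487
C = S_0 * exp(-qT) * N(d1) - K * exp(-rT) * N(d2)
N(d1) = 0.32599820; N(d2) = 0.26911149
C = 11.0600 * 0.99725487 * 0.32599820 - 12.0600 * 0.99841855 * 0.26911149 = 0.3553

Answer: Price = 0.3553


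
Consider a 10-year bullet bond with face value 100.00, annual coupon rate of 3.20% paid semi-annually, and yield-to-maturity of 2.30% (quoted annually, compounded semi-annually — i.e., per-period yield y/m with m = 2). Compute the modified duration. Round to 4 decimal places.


Answer: Modified duration = 8.6002

Derivation:
Coupon per period c = face * coupon_rate / m = 1.600000
Periods per year m = 2; per-period yield y/m = 0.011500
Number of cashflows N = 20
Cashflows (t years, CF_t, discount factor 1/(1+y/m)^(m*t), PV):
  t = 0.5000: CF_t = 1.600000, DF = 0.988631, PV = 1.581809
  t = 1.0000: CF_t = 1.600000, DF = 0.977391, PV = 1.563825
  t = 1.5000: CF_t = 1.600000, DF = 0.966279, PV = 1.546046
  t = 2.0000: CF_t = 1.600000, DF = 0.955293, PV = 1.528468
  t = 2.5000: CF_t = 1.600000, DF = 0.944432, PV = 1.511091
  t = 3.0000: CF_t = 1.600000, DF = 0.933694, PV = 1.493911
  t = 3.5000: CF_t = 1.600000, DF = 0.923079, PV = 1.476926
  t = 4.0000: CF_t = 1.600000, DF = 0.912584, PV = 1.460135
  t = 4.5000: CF_t = 1.600000, DF = 0.902209, PV = 1.443534
  t = 5.0000: CF_t = 1.600000, DF = 0.891951, PV = 1.427122
  t = 5.5000: CF_t = 1.600000, DF = 0.881810, PV = 1.410897
  t = 6.0000: CF_t = 1.600000, DF = 0.871785, PV = 1.394856
  t = 6.5000: CF_t = 1.600000, DF = 0.861873, PV = 1.378997
  t = 7.0000: CF_t = 1.600000, DF = 0.852075, PV = 1.363319
  t = 7.5000: CF_t = 1.600000, DF = 0.842387, PV = 1.347819
  t = 8.0000: CF_t = 1.600000, DF = 0.832810, PV = 1.332496
  t = 8.5000: CF_t = 1.600000, DF = 0.823341, PV = 1.317346
  t = 9.0000: CF_t = 1.600000, DF = 0.813981, PV = 1.302369
  t = 9.5000: CF_t = 1.600000, DF = 0.804726, PV = 1.287562
  t = 10.0000: CF_t = 101.600000, DF = 0.795577, PV = 80.830630
Price P = sum_t PV_t = 107.999158
First compute Macaulay numerator sum_t t * PV_t:
  t * PV_t at t = 0.5000: 0.790905
  t * PV_t at t = 1.0000: 1.563825
  t * PV_t at t = 1.5000: 2.319069
  t * PV_t at t = 2.0000: 3.056937
  t * PV_t at t = 2.5000: 3.777727
  t * PV_t at t = 3.0000: 4.481732
  t * PV_t at t = 3.5000: 5.169241
  t * PV_t at t = 4.0000: 5.840538
  t * PV_t at t = 4.5000: 6.495903
  t * PV_t at t = 5.0000: 7.135610
  t * PV_t at t = 5.5000: 7.759932
  t * PV_t at t = 6.0000: 8.369135
  t * PV_t at t = 6.5000: 8.963483
  t * PV_t at t = 7.0000: 9.543235
  t * PV_t at t = 7.5000: 10.108645
  t * PV_t at t = 8.0000: 10.659965
  t * PV_t at t = 8.5000: 11.197442
  t * PV_t at t = 9.0000: 11.721320
  t * PV_t at t = 9.5000: 12.231838
  t * PV_t at t = 10.0000: 808.306304
Macaulay duration D = 939.492786 / 107.999158 = 8.699075
Modified duration = D / (1 + y/m) = 8.699075 / (1 + 0.011500) = 8.600173


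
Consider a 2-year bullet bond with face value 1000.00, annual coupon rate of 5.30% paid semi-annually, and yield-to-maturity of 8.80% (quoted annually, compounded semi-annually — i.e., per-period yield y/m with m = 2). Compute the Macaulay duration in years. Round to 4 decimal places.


Answer: Macaulay duration = 1.9210 years

Derivation:
Coupon per period c = face * coupon_rate / m = 26.500000
Periods per year m = 2; per-period yield y/m = 0.044000
Number of cashflows N = 4
Cashflows (t years, CF_t, discount factor 1/(1+y/m)^(m*t), PV):
  t = 0.5000: CF_t = 26.500000, DF = 0.957854, PV = 25.383142
  t = 1.0000: CF_t = 26.500000, DF = 0.917485, PV = 24.313354
  t = 1.5000: CF_t = 26.500000, DF = 0.878817, PV = 23.288653
  t = 2.0000: CF_t = 1026.500000, DF = 0.841779, PV = 864.085981
Price P = sum_t PV_t = 937.071130
Macaulay numerator sum_t t * PV_t:
  t * PV_t at t = 0.5000: 12.691571
  t * PV_t at t = 1.0000: 24.313354
  t * PV_t at t = 1.5000: 34.932980
  t * PV_t at t = 2.0000: 1728.171962
Macaulay duration D = (sum_t t * PV_t) / P = 1800.109867 / 937.071130 = 1.920996


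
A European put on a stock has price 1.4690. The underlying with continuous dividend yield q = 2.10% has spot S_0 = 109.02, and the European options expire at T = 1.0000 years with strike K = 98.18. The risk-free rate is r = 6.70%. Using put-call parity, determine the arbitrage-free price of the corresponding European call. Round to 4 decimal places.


Answer: Call price = 16.4060

Derivation:
Put-call parity: C - P = S_0 * exp(-qT) - K * exp(-rT).
S_0 * exp(-qT) = 109.0200 * 0.97921896 = 106.75445152
K * exp(-rT) = 98.1800 * 0.93519520 = 91.81746487
C = P + S*exp(-qT) - K*exp(-rT)
C = 1.4690 + 106.75445152 - 91.81746487 = 16.4060


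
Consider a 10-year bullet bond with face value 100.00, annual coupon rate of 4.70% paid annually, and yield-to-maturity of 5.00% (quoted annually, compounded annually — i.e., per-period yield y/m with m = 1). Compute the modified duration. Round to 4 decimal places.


Coupon per period c = face * coupon_rate / m = 4.700000
Periods per year m = 1; per-period yield y/m = 0.050000
Number of cashflows N = 10
Cashflows (t years, CF_t, discount factor 1/(1+y/m)^(m*t), PV):
  t = 1.0000: CF_t = 4.700000, DF = 0.952381, PV = 4.476190
  t = 2.0000: CF_t = 4.700000, DF = 0.907029, PV = 4.263039
  t = 3.0000: CF_t = 4.700000, DF = 0.863838, PV = 4.060037
  t = 4.0000: CF_t = 4.700000, DF = 0.822702, PV = 3.866702
  t = 5.0000: CF_t = 4.700000, DF = 0.783526, PV = 3.682573
  t = 6.0000: CF_t = 4.700000, DF = 0.746215, PV = 3.507212
  t = 7.0000: CF_t = 4.700000, DF = 0.710681, PV = 3.340202
  t = 8.0000: CF_t = 4.700000, DF = 0.676839, PV = 3.181145
  t = 9.0000: CF_t = 4.700000, DF = 0.644609, PV = 3.029662
  t = 10.0000: CF_t = 104.700000, DF = 0.613913, PV = 64.276718
Price P = sum_t PV_t = 97.683480
First compute Macaulay numerator sum_t t * PV_t:
  t * PV_t at t = 1.0000: 4.476190
  t * PV_t at t = 2.0000: 8.526077
  t * PV_t at t = 3.0000: 12.180110
  t * PV_t at t = 4.0000: 15.466807
  t * PV_t at t = 5.0000: 18.412865
  t * PV_t at t = 6.0000: 21.043274
  t * PV_t at t = 7.0000: 23.381416
  t * PV_t at t = 8.0000: 25.449160
  t * PV_t at t = 9.0000: 27.266957
  t * PV_t at t = 10.0000: 642.767176
Macaulay duration D = 798.970033 / 97.683480 = 8.179173
Modified duration = D / (1 + y/m) = 8.179173 / (1 + 0.050000) = 7.789688

Answer: Modified duration = 7.7897


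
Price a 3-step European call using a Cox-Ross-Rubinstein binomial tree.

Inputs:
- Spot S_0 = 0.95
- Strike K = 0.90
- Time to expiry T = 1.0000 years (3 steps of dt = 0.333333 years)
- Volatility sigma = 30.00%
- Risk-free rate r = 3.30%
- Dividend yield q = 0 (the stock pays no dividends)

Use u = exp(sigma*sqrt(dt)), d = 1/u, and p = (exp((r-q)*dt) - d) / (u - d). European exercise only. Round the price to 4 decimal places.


dt = T/N = 0.333333
u = exp(sigma*sqrt(dt)) = 1.189110; d = 1/u = 0.840965
p = (exp((r-q)*dt) - d) / (u - d) = 0.488577
Discount per step: exp(-r*dt) = 0.989060
Stock lattice S(k, i) with i counting down-moves:
  k=0: S(0,0) = 0.9500
  k=1: S(1,0) = 1.1297; S(1,1) = 0.7989
  k=2: S(2,0) = 1.3433; S(2,1) = 0.9500; S(2,2) = 0.6719
  k=3: S(3,0) = 1.5973; S(3,1) = 1.1297; S(3,2) = 0.7989; S(3,3) = 0.5650
Terminal payoffs V(N, i) = max(S_T - K, 0):
  V(3,0) = 0.697312; V(3,1) = 0.229654; V(3,2) = 0.000000; V(3,3) = 0.000000
Backward induction: V(k, i) = exp(-r*dt) * [p * V(k+1, i) + (1-p) * V(k+1, i+1)].
  V(2,0) = exp(-r*dt) * [p*0.697312 + (1-p)*0.229654] = 0.453129
  V(2,1) = exp(-r*dt) * [p*0.229654 + (1-p)*0.000000] = 0.110976
  V(2,2) = exp(-r*dt) * [p*0.000000 + (1-p)*0.000000] = 0.000000
  V(1,0) = exp(-r*dt) * [p*0.453129 + (1-p)*0.110976] = 0.275102
  V(1,1) = exp(-r*dt) * [p*0.110976 + (1-p)*0.000000] = 0.053627
  V(0,0) = exp(-r*dt) * [p*0.275102 + (1-p)*0.053627] = 0.160064

Answer: Price = V(0,0) = 0.1601


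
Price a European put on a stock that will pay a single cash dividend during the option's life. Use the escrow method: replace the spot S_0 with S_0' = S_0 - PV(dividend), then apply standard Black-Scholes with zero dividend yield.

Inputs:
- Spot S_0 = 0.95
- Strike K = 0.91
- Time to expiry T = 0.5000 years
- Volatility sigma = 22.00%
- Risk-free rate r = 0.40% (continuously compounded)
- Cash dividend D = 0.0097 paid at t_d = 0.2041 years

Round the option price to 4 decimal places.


Answer: Price = 0.0427

Derivation:
PV(D) = D * exp(-r * t_d) = 0.0097 * 0.99918393 = 0.00969208
S_0' = S_0 - PV(D) = 0.9500 - 0.00969208 = 0.94030792
d1 = (ln(S_0'/K) + (r + sigma^2/2)*T) / (sigma*sqrt(T)) = 0.30124544
d2 = d1 - sigma*sqrt(T) = 0.14568195
exp(-rT) = 0.99800200
N(-d1) = 0.38161367; N(-d2) = 0.44208624
P = K * exp(-rT) * N(-d2) - S_0' * N(-d1) = 0.9100 * 0.99800200 * 0.44208624 - 0.94030792 * 0.38161367 = 0.0427
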